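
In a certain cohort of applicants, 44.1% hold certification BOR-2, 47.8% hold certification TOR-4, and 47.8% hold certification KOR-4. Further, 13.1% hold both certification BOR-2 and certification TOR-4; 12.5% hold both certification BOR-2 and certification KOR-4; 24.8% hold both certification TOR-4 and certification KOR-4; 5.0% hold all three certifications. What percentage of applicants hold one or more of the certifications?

Inclusion–exclusion gives
P(at least one) = 44.1 + 47.8 + 47.8 − 13.1 − 12.5 − 24.8 + 5.0 = 94.3%

94.3%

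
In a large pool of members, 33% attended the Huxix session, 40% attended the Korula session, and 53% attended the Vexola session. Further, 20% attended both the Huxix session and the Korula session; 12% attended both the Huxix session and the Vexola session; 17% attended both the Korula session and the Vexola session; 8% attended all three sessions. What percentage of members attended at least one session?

P(at least one) = 33 + 40 + 53 − 20 − 12 − 17 + 8 = 85%

85%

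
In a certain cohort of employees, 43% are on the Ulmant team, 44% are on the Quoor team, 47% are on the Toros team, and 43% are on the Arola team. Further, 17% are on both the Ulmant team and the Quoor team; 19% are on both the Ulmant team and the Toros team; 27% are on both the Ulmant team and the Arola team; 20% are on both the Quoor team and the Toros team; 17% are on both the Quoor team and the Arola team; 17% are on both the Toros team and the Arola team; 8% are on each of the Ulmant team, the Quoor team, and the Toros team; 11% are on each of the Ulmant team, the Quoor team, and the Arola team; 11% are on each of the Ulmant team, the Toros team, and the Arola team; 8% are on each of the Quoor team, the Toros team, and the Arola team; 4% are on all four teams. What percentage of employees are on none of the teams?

By inclusion-exclusion,
P(≥1) = 43 + 44 + 47 + 43 − 17 − 19 − 27 − 20 − 17 − 17 + 8 + 11 + 11 + 8 − 4 = 94%
P(none) = 100% − 94% = 6%

6%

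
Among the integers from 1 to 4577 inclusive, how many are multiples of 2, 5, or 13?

By inclusion–exclusion:
⌊4577/2⌋ + ⌊4577/5⌋ + ⌊4577/13⌋ − ⌊4577/10⌋ − ⌊4577/26⌋ − ⌊4577/65⌋ + ⌊4577/130⌋ = 2288 + 915 + 352 − 457 − 176 − 70 + 35 = 2887

2887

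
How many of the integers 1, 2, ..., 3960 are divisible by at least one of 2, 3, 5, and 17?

2966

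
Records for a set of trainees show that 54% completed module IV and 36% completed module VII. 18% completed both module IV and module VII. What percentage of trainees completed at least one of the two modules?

72%

P(≥1) = 54 + 36 − 18 = 72%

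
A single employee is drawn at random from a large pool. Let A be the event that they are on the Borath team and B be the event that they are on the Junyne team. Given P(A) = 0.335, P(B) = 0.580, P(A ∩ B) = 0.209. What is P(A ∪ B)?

0.706

P(A ∪ B) = 0.335 + 0.580 − 0.209 = 0.706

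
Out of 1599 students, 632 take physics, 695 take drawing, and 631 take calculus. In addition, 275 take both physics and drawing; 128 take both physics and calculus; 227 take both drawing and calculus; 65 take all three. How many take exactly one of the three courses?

893

Using the inclusion–exclusion count for exactly one event:
|exactly one| = 632 + 695 + 631 − 2·275 − 2·128 − 2·227 + 3·65 = 893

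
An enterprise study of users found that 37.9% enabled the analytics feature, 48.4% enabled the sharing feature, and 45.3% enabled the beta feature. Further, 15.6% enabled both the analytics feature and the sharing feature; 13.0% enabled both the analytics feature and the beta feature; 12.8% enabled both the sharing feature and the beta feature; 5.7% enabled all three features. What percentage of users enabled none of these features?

4.1%

Apply inclusion-exclusion:
P(union) = 37.9 + 48.4 + 45.3 − 15.6 − 13.0 − 12.8 + 5.7 = 95.9%
P(none) = 100% − 95.9% = 4.1%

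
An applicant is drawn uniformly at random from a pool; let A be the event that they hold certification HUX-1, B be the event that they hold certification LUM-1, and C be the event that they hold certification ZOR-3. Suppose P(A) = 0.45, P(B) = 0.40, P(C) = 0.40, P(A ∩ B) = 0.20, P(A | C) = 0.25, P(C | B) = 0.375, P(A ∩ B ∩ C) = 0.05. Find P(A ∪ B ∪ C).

0.85

P(A ∩ C) = P(C)·P(A|C) = 0.40 × 0.25 = 0.10
P(B ∩ C) = P(B)·P(C|B) = 0.40 × 0.375 = 0.15
Using inclusion–exclusion:
P(A ∪ B ∪ C) = 0.45 + 0.40 + 0.40 − 0.20 − 0.10 − 0.15 + 0.05 = 0.85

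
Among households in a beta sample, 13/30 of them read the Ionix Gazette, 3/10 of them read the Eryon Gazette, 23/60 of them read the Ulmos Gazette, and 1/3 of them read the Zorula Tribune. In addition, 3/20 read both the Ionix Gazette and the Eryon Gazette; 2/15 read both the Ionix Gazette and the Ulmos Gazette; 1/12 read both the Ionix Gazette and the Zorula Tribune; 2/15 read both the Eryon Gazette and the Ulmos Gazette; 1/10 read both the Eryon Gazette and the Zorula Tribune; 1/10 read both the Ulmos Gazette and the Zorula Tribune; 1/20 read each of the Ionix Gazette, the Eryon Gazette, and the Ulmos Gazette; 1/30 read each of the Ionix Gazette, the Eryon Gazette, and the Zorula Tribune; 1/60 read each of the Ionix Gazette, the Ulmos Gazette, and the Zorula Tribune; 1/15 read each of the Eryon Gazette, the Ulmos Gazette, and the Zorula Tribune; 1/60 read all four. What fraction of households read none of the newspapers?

1/10

P(at least one) = 13/30 + 3/10 + 23/60 + 1/3 − 3/20 − 2/15 − 1/12 − 2/15 − 1/10 − 1/10 + 1/20 + 1/30 + 1/60 + 1/15 − 1/60 = 9/10
P(none) = 1 − 9/10 = 1/10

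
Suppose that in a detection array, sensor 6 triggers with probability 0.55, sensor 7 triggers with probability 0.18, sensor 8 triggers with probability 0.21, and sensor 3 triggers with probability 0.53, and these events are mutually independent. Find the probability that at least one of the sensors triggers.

0.8629903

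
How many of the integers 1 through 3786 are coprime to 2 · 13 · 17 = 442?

Inclusion–exclusion gives
⌊3786/2⌋ + ⌊3786/13⌋ + ⌊3786/17⌋ − ⌊3786/26⌋ − ⌊3786/34⌋ − ⌊3786/221⌋ + ⌊3786/442⌋ = 1893 + 291 + 222 − 145 − 111 − 17 + 8 = 2141
3786 − 2141 = 1645

1645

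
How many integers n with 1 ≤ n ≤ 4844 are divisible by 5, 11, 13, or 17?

1783

Apply inclusion-exclusion:
968 + 440 + 372 + 284 − 88 − 74 − 56 − 33 − 25 − 21 + 6 + 5 + 4 + 1 − 0 = 1783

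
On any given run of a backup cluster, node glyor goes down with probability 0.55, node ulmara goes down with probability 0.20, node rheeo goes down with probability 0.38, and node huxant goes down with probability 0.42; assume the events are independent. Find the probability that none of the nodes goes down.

0.129456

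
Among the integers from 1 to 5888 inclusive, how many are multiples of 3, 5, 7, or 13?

3403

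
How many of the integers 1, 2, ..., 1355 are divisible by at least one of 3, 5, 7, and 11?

791

Inclusion–exclusion gives
451 + 271 + 193 + 123 − 90 − 64 − 41 − 38 − 24 − 17 + 12 + 8 + 5 + 3 − 1 = 791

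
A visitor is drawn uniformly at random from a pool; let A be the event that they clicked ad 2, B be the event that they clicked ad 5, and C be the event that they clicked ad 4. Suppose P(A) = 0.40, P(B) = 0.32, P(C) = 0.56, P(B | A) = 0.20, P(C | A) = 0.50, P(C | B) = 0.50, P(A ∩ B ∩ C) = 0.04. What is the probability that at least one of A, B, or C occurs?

0.88

P(A ∩ B) = P(A)·P(B|A) = 0.40 × 0.20 = 0.08
P(A ∩ C) = P(A)·P(C|A) = 0.40 × 0.50 = 0.20
P(B ∩ C) = P(B)·P(C|B) = 0.32 × 0.50 = 0.16
P(A ∪ B ∪ C) = 0.40 + 0.32 + 0.56 − 0.08 − 0.20 − 0.16 + 0.04 = 0.88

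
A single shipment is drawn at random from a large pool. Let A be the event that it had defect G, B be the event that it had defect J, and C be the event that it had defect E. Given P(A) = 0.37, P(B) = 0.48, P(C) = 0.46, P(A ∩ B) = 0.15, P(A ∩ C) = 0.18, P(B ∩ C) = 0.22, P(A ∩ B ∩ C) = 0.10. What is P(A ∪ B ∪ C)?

P(A ∪ B ∪ C) = 0.37 + 0.48 + 0.46 − 0.15 − 0.18 − 0.22 + 0.10 = 0.86

0.86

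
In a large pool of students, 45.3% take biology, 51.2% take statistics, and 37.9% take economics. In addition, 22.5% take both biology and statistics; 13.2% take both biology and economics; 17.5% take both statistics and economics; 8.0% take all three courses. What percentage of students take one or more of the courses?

89.2%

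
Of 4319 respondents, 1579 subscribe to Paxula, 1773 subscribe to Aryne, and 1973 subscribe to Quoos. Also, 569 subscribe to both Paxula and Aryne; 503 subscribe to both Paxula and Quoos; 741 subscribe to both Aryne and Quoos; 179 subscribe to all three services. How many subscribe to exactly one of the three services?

2236

Using the inclusion–exclusion count for exactly one event:
|exactly one| = 1579 + 1773 + 1973 − 2·569 − 2·503 − 2·741 + 3·179 = 2236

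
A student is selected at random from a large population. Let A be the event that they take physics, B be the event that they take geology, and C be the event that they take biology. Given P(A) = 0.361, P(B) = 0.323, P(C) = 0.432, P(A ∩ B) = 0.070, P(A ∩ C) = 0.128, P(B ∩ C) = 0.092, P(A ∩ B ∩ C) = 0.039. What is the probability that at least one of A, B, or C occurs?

0.865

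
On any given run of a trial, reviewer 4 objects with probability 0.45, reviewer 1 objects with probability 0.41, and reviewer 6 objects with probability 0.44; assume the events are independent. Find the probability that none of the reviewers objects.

0.18172

P(none) = (1 − 0.45) × (1 − 0.41) × (1 − 0.44) = 0.55 × 0.59 × 0.56 = 0.18172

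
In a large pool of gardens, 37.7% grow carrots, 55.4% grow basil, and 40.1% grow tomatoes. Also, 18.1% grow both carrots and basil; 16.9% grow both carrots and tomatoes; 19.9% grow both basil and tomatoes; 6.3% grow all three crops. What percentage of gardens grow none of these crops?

15.4%

P(union) = 37.7 + 55.4 + 40.1 − 18.1 − 16.9 − 19.9 + 6.3 = 84.6%
P(none) = 100% − 84.6% = 15.4%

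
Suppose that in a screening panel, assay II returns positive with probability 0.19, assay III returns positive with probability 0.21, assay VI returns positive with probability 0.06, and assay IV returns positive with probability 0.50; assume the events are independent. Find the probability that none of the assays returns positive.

0.300753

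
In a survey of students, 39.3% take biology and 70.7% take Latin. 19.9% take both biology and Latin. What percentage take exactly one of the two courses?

Using the inclusion–exclusion count for exactly one event:
P(exactly one) = 39.3 + 70.7 − 2·19.9 = 70.2%

70.2%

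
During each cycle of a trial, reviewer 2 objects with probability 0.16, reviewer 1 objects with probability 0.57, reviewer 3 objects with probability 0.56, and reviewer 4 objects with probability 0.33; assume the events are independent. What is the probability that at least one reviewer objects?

0.89351824

Independence gives P(none) = ∏(1 − pᵢ).
P(none) = (1 − 0.16) × (1 − 0.57) × (1 − 0.56) × (1 − 0.33) = 0.84 × 0.43 × 0.44 × 0.67 = 0.10648176
P(at least one) = 1 − 0.10648176 = 0.89351824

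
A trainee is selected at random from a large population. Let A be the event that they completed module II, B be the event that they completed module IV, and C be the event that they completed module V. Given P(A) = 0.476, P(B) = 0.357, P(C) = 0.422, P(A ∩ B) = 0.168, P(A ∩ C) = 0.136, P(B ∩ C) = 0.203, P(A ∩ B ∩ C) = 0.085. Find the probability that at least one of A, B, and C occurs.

0.833

By inclusion-exclusion,
P(A ∪ B ∪ C) = 0.476 + 0.357 + 0.422 − 0.168 − 0.136 − 0.203 + 0.085 = 0.833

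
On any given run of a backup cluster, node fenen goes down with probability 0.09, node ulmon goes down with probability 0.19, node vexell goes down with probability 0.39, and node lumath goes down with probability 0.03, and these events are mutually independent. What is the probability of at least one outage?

0.56385793

P(none) = (1 − 0.09) × (1 − 0.19) × (1 − 0.39) × (1 − 0.03) = 0.91 × 0.81 × 0.61 × 0.97 = 0.43614207
P(at least one) = 1 − 0.43614207 = 0.56385793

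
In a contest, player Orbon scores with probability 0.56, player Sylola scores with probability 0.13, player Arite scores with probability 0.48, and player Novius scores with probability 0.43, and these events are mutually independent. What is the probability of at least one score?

0.88653808

P(none) = (1 − 0.56) × (1 − 0.13) × (1 − 0.48) × (1 − 0.43) = 0.44 × 0.87 × 0.52 × 0.57 = 0.11346192
P(at least one) = 1 − 0.11346192 = 0.88653808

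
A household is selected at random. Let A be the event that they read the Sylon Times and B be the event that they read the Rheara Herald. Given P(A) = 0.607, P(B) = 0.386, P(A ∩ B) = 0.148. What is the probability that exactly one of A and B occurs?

0.697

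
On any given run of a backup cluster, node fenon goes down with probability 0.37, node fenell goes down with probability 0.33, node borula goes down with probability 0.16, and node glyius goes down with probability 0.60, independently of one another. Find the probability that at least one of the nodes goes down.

P(none) = (1 − 0.37) × (1 − 0.33) × (1 − 0.16) × (1 − 0.60) = 0.63 × 0.67 × 0.84 × 0.40 = 0.1418256
P(at least one) = 1 − 0.1418256 = 0.8581744

0.8581744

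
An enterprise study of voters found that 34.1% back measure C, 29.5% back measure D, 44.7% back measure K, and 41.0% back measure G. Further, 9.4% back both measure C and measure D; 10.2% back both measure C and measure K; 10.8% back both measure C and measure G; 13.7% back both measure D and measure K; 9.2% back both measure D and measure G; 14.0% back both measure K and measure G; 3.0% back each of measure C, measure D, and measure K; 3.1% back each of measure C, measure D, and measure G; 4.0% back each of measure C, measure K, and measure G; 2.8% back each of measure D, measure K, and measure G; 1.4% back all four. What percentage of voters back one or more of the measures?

93.5%

Using inclusion–exclusion:
P(≥1) = 34.1 + 29.5 + 44.7 + 41.0 − 9.4 − 10.2 − 10.8 − 13.7 − 9.2 − 14.0 + 3.0 + 3.1 + 4.0 + 2.8 − 1.4 = 93.5%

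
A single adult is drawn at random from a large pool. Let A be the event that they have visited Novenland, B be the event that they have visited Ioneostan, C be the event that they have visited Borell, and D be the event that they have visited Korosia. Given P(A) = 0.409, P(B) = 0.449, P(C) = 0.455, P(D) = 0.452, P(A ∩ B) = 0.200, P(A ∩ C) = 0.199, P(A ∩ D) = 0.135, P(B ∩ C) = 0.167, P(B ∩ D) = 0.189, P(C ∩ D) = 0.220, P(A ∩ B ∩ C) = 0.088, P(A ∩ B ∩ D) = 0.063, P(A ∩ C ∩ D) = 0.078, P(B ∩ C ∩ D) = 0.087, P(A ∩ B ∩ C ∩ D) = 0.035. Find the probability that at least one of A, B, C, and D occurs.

Inclusion–exclusion gives
P(A ∪ B ∪ C ∪ D) = 0.409 + 0.449 + 0.455 + 0.452 − 0.200 − 0.199 − 0.135 − 0.167 − 0.189 − 0.220 + 0.088 + 0.063 + 0.078 + 0.087 − 0.035 = 0.936

0.936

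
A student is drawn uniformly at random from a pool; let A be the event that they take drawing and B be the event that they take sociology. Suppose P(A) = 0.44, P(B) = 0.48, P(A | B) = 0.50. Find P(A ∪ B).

0.68

P(A ∩ B) = P(B)·P(A|B) = 0.48 × 0.50 = 0.24
Using inclusion–exclusion:
P(A ∪ B) = 0.44 + 0.48 − 0.24 = 0.68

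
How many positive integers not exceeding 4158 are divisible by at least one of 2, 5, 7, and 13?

2843

floor(4158/2) + floor(4158/5) + floor(4158/7) + floor(4158/13) − floor(4158/10) − floor(4158/14) − floor(4158/26) − floor(4158/35) − floor(4158/65) − floor(4158/91) + floor(4158/70) + floor(4158/130) + floor(4158/182) + floor(4158/455) − floor(4158/910) = 2079 + 831 + 594 + 319 − 415 − 297 − 159 − 118 − 63 − 45 + 59 + 31 + 22 + 9 − 4 = 2843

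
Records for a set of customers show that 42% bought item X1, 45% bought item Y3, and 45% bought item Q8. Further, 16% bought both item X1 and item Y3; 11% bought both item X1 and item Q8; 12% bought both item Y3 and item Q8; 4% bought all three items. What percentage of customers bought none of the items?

By inclusion–exclusion:
P(at least one) = 42 + 45 + 45 − 16 − 11 − 12 + 4 = 97%
P(none) = 100% − 97% = 3%

3%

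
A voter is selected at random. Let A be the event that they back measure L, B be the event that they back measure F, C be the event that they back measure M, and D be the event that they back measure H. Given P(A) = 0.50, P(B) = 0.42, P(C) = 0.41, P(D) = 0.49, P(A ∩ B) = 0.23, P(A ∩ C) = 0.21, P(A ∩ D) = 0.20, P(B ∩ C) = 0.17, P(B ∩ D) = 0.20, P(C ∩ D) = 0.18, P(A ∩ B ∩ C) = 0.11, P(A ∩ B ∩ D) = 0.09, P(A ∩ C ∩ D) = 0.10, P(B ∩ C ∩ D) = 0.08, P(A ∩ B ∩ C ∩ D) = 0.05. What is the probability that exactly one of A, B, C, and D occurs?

0.38

P(exactly one) = 0.50 + 0.42 + 0.41 + 0.49 − 2·0.23 − 2·0.21 − 2·0.20 − 2·0.17 − 2·0.20 − 2·0.18 + 3·0.11 + 3·0.09 + 3·0.10 + 3·0.08 − 4·0.05 = 0.38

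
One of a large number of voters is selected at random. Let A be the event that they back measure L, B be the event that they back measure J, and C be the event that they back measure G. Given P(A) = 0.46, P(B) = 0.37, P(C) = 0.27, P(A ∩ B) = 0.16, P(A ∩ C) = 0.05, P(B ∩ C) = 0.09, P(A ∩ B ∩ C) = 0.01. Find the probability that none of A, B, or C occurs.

By inclusion-exclusion,
P(A ∪ B ∪ C) = 0.46 + 0.37 + 0.27 − 0.16 − 0.05 − 0.09 + 0.01 = 0.81
P(none) = 1 − 0.81 = 0.19

0.19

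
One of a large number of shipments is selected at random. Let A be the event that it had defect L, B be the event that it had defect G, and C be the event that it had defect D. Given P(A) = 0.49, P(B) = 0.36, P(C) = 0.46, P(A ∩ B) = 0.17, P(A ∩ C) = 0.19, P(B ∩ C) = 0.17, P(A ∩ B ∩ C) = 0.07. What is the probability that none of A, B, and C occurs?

P(A ∪ B ∪ C) = 0.49 + 0.36 + 0.46 − 0.17 − 0.19 − 0.17 + 0.07 = 0.85
P(none) = 1 − 0.85 = 0.15

0.15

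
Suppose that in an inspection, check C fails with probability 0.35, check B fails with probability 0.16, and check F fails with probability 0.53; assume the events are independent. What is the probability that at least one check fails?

0.74338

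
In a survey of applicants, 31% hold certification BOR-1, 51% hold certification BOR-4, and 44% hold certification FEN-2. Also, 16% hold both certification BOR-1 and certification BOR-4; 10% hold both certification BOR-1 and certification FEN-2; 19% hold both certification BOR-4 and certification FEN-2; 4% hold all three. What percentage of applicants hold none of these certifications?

15%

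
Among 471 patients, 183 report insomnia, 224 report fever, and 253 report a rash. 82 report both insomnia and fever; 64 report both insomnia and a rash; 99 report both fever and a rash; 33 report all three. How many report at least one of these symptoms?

448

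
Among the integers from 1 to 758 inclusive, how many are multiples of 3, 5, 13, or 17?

252 + 151 + 58 + 44 − 50 − 19 − 14 − 11 − 8 − 3 + 3 + 2 + 1 + 0 − 0 = 406

406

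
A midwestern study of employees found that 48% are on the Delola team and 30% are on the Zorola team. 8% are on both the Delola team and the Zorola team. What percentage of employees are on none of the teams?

Using inclusion–exclusion:
P(union) = 48 + 30 − 8 = 70%
P(none) = 100% − 70% = 30%

30%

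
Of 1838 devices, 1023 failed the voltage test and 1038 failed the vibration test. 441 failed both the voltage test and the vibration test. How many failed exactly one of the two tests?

N(exactly one) = 1023 + 1038 − 2·441 = 1179

1179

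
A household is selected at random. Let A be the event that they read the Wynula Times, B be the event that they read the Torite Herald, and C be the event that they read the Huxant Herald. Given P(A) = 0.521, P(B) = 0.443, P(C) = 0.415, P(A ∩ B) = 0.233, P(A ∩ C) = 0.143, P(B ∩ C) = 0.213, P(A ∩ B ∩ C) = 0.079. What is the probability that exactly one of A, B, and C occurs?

0.438

By inclusion–exclusion (exactly-one form):
P(exactly one) = 0.521 + 0.443 + 0.415 − 2·0.233 − 2·0.143 − 2·0.213 + 3·0.079 = 0.438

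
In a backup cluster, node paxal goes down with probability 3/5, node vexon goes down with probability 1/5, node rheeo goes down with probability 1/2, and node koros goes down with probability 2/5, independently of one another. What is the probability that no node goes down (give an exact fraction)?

12/125

P(none) = (1 − 3/5) × (1 − 1/5) × (1 − 1/2) × (1 − 2/5) = 2/5 × 4/5 × 1/2 × 3/5 = 12/125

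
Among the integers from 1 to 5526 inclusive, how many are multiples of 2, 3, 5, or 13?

Using inclusion–exclusion:
floor(5526/2) + floor(5526/3) + floor(5526/5) + floor(5526/13) − floor(5526/6) − floor(5526/10) − floor(5526/26) − floor(5526/15) − floor(5526/39) − floor(5526/65) + floor(5526/30) + floor(5526/78) + floor(5526/130) + floor(5526/195) − floor(5526/390) = 2763 + 1842 + 1105 + 425 − 921 − 552 − 212 − 368 − 141 − 85 + 184 + 70 + 42 + 28 − 14 = 4166

4166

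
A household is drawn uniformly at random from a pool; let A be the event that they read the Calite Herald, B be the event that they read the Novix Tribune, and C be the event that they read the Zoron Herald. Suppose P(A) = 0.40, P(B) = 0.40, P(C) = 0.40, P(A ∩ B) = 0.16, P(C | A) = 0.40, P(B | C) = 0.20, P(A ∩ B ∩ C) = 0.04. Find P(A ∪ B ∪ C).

P(A ∩ C) = P(A)·P(C|A) = 0.40 × 0.40 = 0.16
P(B ∩ C) = P(C)·P(B|C) = 0.40 × 0.20 = 0.08
P(A ∪ B ∪ C) = 0.40 + 0.40 + 0.40 − 0.16 − 0.16 − 0.08 + 0.04 = 0.84

0.84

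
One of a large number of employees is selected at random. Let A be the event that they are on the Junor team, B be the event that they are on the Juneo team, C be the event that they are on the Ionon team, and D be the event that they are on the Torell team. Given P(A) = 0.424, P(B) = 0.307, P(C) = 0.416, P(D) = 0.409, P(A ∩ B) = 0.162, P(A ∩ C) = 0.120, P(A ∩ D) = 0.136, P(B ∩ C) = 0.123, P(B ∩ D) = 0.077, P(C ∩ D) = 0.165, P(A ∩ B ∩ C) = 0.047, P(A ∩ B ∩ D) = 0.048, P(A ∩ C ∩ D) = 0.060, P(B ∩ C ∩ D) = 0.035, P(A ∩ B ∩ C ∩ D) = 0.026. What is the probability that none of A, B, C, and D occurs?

0.063

Using inclusion–exclusion:
P(A ∪ B ∪ C ∪ D) = 0.424 + 0.307 + 0.416 + 0.409 − 0.162 − 0.120 − 0.136 − 0.123 − 0.077 − 0.165 + 0.047 + 0.048 + 0.060 + 0.035 − 0.026 = 0.937
P(none) = 1 − 0.937 = 0.063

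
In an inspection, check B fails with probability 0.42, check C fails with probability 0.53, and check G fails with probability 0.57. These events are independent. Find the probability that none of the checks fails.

P(none) = (1 − 0.42) × (1 − 0.53) × (1 − 0.57) = 0.58 × 0.47 × 0.43 = 0.117218

0.117218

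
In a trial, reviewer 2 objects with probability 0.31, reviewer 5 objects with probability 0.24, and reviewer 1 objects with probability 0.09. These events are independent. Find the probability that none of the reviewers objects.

Since the events are independent, P(none) is the product of the individual non-occurrence probabilities.
P(none) = (1 − 0.31) × (1 − 0.24) × (1 − 0.09) = 0.69 × 0.76 × 0.91 = 0.477204

0.477204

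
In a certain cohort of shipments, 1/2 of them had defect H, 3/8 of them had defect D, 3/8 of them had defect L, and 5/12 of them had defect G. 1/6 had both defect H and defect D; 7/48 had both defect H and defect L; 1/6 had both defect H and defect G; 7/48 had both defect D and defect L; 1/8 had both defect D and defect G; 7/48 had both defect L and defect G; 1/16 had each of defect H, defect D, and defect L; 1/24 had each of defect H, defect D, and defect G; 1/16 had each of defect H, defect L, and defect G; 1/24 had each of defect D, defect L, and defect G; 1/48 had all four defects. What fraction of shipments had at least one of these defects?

By inclusion-exclusion,
P(union) = 1/2 + 3/8 + 3/8 + 5/12 − 1/6 − 7/48 − 1/6 − 7/48 − 1/8 − 7/48 + 1/16 + 1/24 + 1/16 + 1/24 − 1/48 = 23/24

23/24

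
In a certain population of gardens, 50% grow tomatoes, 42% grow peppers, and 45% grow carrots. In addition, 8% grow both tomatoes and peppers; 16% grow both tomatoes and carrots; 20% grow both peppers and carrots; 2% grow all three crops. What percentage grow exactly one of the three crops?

P(exactly one) = 50 + 42 + 45 − 2·8 − 2·16 − 2·20 + 3·2 = 55%

55%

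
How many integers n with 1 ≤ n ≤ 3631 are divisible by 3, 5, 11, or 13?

2006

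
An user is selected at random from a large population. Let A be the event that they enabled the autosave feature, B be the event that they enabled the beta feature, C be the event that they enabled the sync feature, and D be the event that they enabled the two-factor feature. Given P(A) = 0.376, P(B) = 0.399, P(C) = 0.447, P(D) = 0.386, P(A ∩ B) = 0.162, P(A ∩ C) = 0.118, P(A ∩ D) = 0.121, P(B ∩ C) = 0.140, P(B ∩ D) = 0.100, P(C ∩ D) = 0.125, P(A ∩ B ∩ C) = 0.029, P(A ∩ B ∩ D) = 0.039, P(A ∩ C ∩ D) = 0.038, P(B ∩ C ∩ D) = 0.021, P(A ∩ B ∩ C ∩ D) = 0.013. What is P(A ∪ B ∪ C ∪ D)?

Apply inclusion-exclusion:
P(A ∪ B ∪ C ∪ D) = 0.376 + 0.399 + 0.447 + 0.386 − 0.162 − 0.118 − 0.121 − 0.140 − 0.100 − 0.125 + 0.029 + 0.039 + 0.038 + 0.021 − 0.013 = 0.956

0.956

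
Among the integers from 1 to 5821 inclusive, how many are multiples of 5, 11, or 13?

1914

⌊5821/5⌋ + ⌊5821/11⌋ + ⌊5821/13⌋ − ⌊5821/55⌋ − ⌊5821/65⌋ − ⌊5821/143⌋ + ⌊5821/715⌋ = 1164 + 529 + 447 − 105 − 89 − 40 + 8 = 1914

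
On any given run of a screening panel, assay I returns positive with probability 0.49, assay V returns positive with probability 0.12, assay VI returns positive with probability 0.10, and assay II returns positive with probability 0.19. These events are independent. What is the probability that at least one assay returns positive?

0.6728248

P(none) = (1 − 0.49) × (1 − 0.12) × (1 − 0.10) × (1 − 0.19) = 0.51 × 0.88 × 0.90 × 0.81 = 0.3271752
P(at least one) = 1 − 0.3271752 = 0.6728248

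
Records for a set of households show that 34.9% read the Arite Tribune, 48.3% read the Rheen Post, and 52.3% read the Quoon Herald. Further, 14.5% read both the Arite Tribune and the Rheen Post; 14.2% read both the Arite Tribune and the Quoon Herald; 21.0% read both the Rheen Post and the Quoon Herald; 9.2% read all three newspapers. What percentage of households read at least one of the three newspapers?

By inclusion–exclusion:
P(at least one) = 34.9 + 48.3 + 52.3 − 14.5 − 14.2 − 21.0 + 9.2 = 95.0%

95.0%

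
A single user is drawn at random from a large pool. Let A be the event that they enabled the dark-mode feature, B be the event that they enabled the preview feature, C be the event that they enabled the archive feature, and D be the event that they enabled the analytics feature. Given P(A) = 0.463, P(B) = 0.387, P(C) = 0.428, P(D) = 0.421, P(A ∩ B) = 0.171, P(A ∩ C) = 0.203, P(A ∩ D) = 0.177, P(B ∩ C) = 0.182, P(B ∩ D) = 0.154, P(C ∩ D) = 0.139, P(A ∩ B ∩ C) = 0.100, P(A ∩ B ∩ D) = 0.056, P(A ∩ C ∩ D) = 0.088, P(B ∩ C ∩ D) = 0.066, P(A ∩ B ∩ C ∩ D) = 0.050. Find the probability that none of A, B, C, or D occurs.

Using inclusion–exclusion:
P(A ∪ B ∪ C ∪ D) = 0.463 + 0.387 + 0.428 + 0.421 − 0.171 − 0.203 − 0.177 − 0.182 − 0.154 − 0.139 + 0.100 + 0.056 + 0.088 + 0.066 − 0.050 = 0.933
P(none) = 1 − 0.933 = 0.067

0.067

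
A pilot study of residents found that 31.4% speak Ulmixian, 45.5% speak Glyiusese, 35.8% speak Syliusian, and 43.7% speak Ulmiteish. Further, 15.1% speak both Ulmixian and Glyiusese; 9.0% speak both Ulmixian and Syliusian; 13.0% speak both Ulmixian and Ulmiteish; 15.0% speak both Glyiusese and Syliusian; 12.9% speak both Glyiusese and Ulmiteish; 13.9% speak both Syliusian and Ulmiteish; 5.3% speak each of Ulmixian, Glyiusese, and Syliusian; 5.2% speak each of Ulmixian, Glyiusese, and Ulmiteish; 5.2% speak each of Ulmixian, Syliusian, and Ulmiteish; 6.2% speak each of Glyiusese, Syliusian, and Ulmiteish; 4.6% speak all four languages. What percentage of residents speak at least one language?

P(at least one) = 31.4 + 45.5 + 35.8 + 43.7 − 15.1 − 9.0 − 13.0 − 15.0 − 12.9 − 13.9 + 5.3 + 5.2 + 5.2 + 6.2 − 4.6 = 94.8%

94.8%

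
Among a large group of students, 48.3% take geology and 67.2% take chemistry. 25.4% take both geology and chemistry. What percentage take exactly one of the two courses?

64.7%

Using the inclusion–exclusion count for exactly one event:
P(exactly one) = 48.3 + 67.2 − 2·25.4 = 64.7%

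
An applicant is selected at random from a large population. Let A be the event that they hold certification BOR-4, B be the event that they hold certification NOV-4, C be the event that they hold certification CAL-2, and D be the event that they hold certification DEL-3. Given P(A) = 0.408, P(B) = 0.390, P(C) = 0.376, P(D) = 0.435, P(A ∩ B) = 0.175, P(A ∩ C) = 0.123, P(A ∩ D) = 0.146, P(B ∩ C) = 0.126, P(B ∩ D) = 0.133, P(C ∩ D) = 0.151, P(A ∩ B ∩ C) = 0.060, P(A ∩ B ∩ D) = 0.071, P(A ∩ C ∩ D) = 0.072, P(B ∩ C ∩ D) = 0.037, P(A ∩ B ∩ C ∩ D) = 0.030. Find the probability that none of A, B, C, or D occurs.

By inclusion–exclusion:
P(A ∪ B ∪ C ∪ D) = 0.408 + 0.390 + 0.376 + 0.435 − 0.175 − 0.123 − 0.146 − 0.126 − 0.133 − 0.151 + 0.060 + 0.071 + 0.072 + 0.037 − 0.030 = 0.965
P(none) = 1 − 0.965 = 0.035

0.035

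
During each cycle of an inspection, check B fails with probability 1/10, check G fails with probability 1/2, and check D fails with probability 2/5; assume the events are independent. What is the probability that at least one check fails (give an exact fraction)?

P(none) = (1 − 1/10) × (1 − 1/2) × (1 − 2/5) = 9/10 × 1/2 × 3/5 = 27/100
P(at least one) = 1 − 27/100 = 73/100

73/100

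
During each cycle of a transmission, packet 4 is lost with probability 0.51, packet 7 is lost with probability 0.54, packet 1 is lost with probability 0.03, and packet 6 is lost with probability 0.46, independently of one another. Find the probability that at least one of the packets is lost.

P(none) = (1 − 0.51) × (1 − 0.54) × (1 − 0.03) × (1 − 0.46) = 0.49 × 0.46 × 0.97 × 0.54 = 0.11806452
P(at least one) = 1 − 0.11806452 = 0.88193548

0.88193548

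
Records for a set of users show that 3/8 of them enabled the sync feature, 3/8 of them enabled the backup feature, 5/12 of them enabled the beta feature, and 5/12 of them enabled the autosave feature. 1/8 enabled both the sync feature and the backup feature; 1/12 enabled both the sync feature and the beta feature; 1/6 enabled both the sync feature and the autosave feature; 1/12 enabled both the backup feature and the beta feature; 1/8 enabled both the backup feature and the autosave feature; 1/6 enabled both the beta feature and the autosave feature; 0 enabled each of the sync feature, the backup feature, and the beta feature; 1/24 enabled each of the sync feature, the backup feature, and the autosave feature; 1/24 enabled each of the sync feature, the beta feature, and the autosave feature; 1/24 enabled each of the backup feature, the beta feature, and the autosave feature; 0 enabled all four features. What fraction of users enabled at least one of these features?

Inclusion–exclusion gives
P(at least one) = 3/8 + 3/8 + 5/12 + 5/12 − 1/8 − 1/12 − 1/6 − 1/12 − 1/8 − 1/6 + 0 + 1/24 + 1/24 + 1/24 − 0 = 23/24

23/24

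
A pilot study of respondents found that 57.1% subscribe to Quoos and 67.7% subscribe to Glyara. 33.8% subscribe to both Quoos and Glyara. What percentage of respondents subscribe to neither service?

9.0%

Using inclusion–exclusion:
P(≥1) = 57.1 + 67.7 − 33.8 = 91.0%
P(none) = 100% − 91.0% = 9.0%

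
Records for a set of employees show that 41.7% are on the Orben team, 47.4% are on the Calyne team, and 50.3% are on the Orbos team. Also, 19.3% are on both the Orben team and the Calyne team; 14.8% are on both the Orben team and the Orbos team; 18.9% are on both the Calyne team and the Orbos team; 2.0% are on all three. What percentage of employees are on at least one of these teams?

P(≥1) = 41.7 + 47.4 + 50.3 − 19.3 − 14.8 − 18.9 + 2.0 = 88.4%

88.4%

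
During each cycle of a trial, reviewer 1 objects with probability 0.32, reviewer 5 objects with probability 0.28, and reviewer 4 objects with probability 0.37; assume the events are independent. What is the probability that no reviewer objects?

P(none) = (1 − 0.32) × (1 − 0.28) × (1 − 0.37) = 0.68 × 0.72 × 0.63 = 0.308448

0.308448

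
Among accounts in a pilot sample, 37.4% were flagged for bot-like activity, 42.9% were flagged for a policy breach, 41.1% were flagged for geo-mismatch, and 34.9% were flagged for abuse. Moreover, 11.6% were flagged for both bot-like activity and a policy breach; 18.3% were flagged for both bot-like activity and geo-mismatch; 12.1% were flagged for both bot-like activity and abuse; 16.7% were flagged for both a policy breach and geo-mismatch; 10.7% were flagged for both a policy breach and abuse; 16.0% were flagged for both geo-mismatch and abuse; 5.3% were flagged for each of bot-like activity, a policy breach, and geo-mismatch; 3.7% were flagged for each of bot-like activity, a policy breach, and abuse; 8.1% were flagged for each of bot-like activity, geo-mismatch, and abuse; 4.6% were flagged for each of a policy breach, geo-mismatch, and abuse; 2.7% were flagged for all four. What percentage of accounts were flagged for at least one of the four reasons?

P(≥1) = 37.4 + 42.9 + 41.1 + 34.9 − 11.6 − 18.3 − 12.1 − 16.7 − 10.7 − 16.0 + 5.3 + 3.7 + 8.1 + 4.6 − 2.7 = 89.9%

89.9%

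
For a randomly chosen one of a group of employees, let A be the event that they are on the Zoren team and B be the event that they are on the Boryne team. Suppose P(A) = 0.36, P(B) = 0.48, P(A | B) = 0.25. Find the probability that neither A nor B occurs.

P(A ∩ B) = P(B)·P(A|B) = 0.48 × 0.25 = 0.12
P(A ∪ B) = 0.36 + 0.48 − 0.12 = 0.72
P(none) = 1 − 0.72 = 0.28

0.28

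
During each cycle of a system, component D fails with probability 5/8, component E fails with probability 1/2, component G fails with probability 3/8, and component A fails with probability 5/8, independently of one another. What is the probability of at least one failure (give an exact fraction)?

Since the events are independent, P(none) is the product of the individual non-occurrence probabilities.
P(none) = (1 − 5/8) × (1 − 1/2) × (1 − 3/8) × (1 − 5/8) = 3/8 × 1/2 × 5/8 × 3/8 = 45/1024
P(at least one) = 1 − 45/1024 = 979/1024

979/1024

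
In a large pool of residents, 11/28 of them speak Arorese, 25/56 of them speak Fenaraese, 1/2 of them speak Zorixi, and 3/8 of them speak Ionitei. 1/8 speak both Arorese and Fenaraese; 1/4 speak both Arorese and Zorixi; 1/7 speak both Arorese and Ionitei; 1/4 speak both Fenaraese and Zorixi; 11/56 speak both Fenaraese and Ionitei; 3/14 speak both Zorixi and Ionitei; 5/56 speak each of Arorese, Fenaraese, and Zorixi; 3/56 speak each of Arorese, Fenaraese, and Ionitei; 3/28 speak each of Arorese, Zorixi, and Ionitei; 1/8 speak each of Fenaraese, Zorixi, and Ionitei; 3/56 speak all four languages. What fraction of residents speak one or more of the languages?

By inclusion–exclusion:
P(≥1) = 11/28 + 25/56 + 1/2 + 3/8 − 1/8 − 1/4 − 1/7 − 1/4 − 11/56 − 3/14 + 5/56 + 3/56 + 3/28 + 1/8 − 3/56 = 6/7

6/7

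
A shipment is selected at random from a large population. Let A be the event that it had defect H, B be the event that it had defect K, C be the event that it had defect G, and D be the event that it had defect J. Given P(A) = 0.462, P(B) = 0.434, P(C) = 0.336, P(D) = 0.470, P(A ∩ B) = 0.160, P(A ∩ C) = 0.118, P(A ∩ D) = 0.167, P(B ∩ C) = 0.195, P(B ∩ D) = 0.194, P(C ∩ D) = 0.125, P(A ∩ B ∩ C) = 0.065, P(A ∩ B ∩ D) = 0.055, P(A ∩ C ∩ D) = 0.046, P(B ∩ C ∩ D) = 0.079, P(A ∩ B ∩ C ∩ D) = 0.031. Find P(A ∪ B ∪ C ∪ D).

0.957

P(A ∪ B ∪ C ∪ D) = 0.462 + 0.434 + 0.336 + 0.470 − 0.160 − 0.118 − 0.167 − 0.195 − 0.194 − 0.125 + 0.065 + 0.055 + 0.046 + 0.079 − 0.031 = 0.957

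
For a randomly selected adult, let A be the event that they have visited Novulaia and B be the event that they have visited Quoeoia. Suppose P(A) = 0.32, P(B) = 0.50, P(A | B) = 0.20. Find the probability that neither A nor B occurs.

P(A ∩ B) = P(B)·P(A|B) = 0.50 × 0.20 = 0.10
Inclusion–exclusion gives
P(A ∪ B) = 0.32 + 0.50 − 0.10 = 0.72
P(none) = 1 − 0.72 = 0.28

0.28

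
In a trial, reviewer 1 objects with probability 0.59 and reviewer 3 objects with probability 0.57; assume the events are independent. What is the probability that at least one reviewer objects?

0.8237

P(none) = (1 − 0.59) × (1 − 0.57) = 0.41 × 0.43 = 0.1763
P(at least one) = 1 − 0.1763 = 0.8237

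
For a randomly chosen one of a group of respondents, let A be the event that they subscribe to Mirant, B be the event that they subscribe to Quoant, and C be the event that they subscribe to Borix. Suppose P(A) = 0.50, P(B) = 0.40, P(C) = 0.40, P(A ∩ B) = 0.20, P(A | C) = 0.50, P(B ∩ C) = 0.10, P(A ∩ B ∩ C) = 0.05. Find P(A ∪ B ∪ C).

0.85

P(A ∩ C) = P(C)·P(A|C) = 0.40 × 0.50 = 0.20
P(A ∪ B ∪ C) = 0.50 + 0.40 + 0.40 − 0.20 − 0.20 − 0.10 + 0.05 = 0.85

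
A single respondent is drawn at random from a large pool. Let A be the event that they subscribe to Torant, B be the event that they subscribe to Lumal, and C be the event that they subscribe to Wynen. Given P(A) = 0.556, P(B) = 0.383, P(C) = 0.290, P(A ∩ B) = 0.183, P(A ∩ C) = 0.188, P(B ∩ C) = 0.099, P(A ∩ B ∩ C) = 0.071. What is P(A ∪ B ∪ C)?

Using inclusion–exclusion:
P(A ∪ B ∪ C) = 0.556 + 0.383 + 0.290 − 0.183 − 0.188 − 0.099 + 0.071 = 0.830

0.830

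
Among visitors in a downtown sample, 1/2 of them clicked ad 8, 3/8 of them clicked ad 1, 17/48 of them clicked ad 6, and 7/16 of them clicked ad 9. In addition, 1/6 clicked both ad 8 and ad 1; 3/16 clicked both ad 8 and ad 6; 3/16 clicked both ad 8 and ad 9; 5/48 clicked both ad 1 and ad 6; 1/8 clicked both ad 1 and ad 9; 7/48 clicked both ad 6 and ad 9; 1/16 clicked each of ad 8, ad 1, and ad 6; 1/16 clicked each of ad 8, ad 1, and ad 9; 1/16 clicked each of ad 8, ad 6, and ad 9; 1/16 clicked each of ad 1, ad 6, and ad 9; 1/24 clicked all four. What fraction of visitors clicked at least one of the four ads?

23/24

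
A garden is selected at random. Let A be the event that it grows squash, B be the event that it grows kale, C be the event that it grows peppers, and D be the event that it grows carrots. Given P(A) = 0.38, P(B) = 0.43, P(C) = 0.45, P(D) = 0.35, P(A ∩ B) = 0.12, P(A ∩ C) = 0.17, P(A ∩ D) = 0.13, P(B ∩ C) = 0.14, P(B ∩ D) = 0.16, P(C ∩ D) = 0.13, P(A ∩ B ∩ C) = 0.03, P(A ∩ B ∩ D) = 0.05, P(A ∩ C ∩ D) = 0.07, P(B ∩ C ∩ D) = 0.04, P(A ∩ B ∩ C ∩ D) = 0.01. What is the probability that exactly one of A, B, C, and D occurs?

0.44

By inclusion–exclusion (exactly-one form):
P(exactly one) = 0.38 + 0.43 + 0.45 + 0.35 − 2·0.12 − 2·0.17 − 2·0.13 − 2·0.14 − 2·0.16 − 2·0.13 + 3·0.03 + 3·0.05 + 3·0.07 + 3·0.04 − 4·0.01 = 0.44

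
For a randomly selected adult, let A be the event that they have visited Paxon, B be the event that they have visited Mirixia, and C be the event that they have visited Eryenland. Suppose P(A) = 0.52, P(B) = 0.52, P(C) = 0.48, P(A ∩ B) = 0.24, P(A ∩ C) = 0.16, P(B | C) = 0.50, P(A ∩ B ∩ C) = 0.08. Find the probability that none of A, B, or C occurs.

P(B ∩ C) = P(C)·P(B|C) = 0.48 × 0.50 = 0.24
P(A ∪ B ∪ C) = 0.52 + 0.52 + 0.48 − 0.24 − 0.16 − 0.24 + 0.08 = 0.96
P(none) = 1 − 0.96 = 0.04

0.04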